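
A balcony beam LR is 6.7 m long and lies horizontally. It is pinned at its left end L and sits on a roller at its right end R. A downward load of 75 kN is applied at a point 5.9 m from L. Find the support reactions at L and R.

L_x = 0, L_y = 8.955 kN, R_y = 66.04 kN

Taking moments about L: R_y·6.7 − 75·5.9 = 0 → R_y = 442.5/6.7 = 66.0448 ≈ 66.04 kN.
ΣF_y = 0: L_y + 66.0448 − 75 = 0 → L_y = 8.955 kN.
ΣF_x = 0: no horizontal applied forces, so L_x = 0.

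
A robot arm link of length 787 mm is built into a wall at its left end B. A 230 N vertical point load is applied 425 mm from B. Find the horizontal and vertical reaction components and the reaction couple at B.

B_x = 0, B_y = 230.0 N, M_B = 97750 N·mm

ΣF_x = 0: B_x = 0.
ΣF_y = 0: B_y − 230 = 0 → B_y = 230.0 N.
ΣM about B: M_B − 230·425 = 0 → M_B = 97750 N·mm.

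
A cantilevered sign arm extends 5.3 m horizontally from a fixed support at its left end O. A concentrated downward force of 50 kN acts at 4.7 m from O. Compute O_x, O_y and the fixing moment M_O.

ΣF_x = 0: O_x = 0.
ΣF_y = 0: O_y − 50 = 0 → O_y = 50.00 kN.
ΣM about O: M_O − 50·4.7 = 0 → M_O = 235.0 kN·m.

O_x = 0, O_y = 50.00 kN, M_O = 235.0 kN·m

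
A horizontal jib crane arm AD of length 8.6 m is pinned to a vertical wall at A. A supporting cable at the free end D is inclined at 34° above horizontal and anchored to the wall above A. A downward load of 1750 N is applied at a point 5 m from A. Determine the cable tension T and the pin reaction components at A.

ΣM about A: T·sin34°·8.6 − 1750·5 = 0 → T = 8750/(8.6·0.559193) = 1819.48 ≈ 1819 N.
ΣF_x = 0: A_x − T·cos34° = 0 → A_x = 1819.48 × 0.829038 = 1508 N.
ΣF_y = 0: A_y + T·sin34° − 1750 = 0 → A_y = 1750 − 1819.48 × 0.559193 = 732.6 N.

T = 1819 N, A_x = 1508 N, A_y = 732.6 N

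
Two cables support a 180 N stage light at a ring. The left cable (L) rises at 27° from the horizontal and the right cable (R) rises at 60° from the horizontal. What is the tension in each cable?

ΣF_x = 0: −T_L·cos27° + T_R·cos60° = 0 → T_R = 1.78201·T_L.
ΣF_y = 0: T_L·sin27° + T_R·sin60° = 180.
Substitute: T_L·(0.45399 + 1.78201·0.866025) = 180 → T_L = 90.1237 ≈ 90.12 N.
Then T_R = 1.78201 × 90.1237 = 160.6 N.

T_L = 90.12 N, T_R = 160.6 N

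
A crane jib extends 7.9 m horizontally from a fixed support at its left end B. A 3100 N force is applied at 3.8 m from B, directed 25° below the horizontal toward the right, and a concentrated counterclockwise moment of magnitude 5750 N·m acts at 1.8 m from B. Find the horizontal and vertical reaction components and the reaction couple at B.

B_x = -2810 N, B_y = 1310 N, M_B = -771.6 N·m

ΣF_x = 0: B_x + 3100·cos25° = 0 → B_x = -2810 N.
ΣF_y = 0: B_y − 3100·sin25° = 0 → B_y = 1310 N.
ΣM about B: M_B − 3100·sin25°·3.8 + 5750 = 0 → M_B = -771.6 N·m.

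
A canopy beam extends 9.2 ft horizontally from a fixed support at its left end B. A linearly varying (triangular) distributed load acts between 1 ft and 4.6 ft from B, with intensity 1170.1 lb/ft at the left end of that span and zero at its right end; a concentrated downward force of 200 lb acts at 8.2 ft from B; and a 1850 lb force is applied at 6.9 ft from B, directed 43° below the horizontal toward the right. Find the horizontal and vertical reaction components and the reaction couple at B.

Resultant of the triangular load: ½ × 1170.1 × 3.6 = 2106.18 lb, acting at 2.2 ft from B (one-third of the span from the peak).
ΣF_x = 0: B_x + 1850·cos43° = 0 → B_x = -1353 lb.
ΣF_y = 0: B_y − ½·1170.1·3.6 − 200 − 1850·sin43° = 0 → B_y = 3568 lb.
ΣM about B: M_B − (½·1170.1·3.6)·2.2 − 200·8.2 − 1850·sin43°·6.9 = 0 → M_B = 14980 lb·ft.

B_x = -1353 lb, B_y = 3568 lb, M_B = 14980 lb·ft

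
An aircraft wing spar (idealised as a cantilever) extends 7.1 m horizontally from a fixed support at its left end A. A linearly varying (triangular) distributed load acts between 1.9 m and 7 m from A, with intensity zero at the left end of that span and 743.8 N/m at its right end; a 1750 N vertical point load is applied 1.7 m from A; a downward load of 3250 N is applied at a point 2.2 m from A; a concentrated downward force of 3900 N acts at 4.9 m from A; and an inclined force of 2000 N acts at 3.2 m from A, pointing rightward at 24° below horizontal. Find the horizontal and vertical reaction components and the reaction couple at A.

A_x = -1827 N, A_y = 11610 N, M_A = 41890 N·m

Resultant of the triangular load: ½ × 743.8 × 5.1 = 1896.69 N, acting at 5.3 m from A (one-third of the span from the peak).
ΣF_x = 0: A_x + 2000·cos24° = 0 → A_x = -1827 N.
ΣF_y = 0: A_y − ½·743.8·5.1 − 1750 − 3250 − 3900 − 2000·sin24° = 0 → A_y = 11610 N.
ΣM about A: M_A − (½·743.8·5.1)·5.3 − 1750·1.7 − 3250·2.2 − 3900·4.9 − 2000·sin24°·3.2 = 0 → M_A = 41890 N·m.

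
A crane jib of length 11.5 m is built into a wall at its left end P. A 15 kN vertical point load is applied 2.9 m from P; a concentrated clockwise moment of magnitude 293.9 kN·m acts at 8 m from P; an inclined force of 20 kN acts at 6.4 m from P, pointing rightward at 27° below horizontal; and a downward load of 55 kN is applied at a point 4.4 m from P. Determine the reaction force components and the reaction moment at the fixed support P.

ΣF_x = 0: P_x + 20·cos27° = 0 → P_x = -17.82 kN.
ΣF_y = 0: P_y − 15 − 20·sin27° − 55 = 0 → P_y = 79.08 kN.
ΣM about P: M_P − 15·2.9 − 293.9 − 20·sin27°·6.4 − 55·4.4 = 0 → M_P = 637.5 kN·m.

P_x = -17.82 kN, P_y = 79.08 kN, M_P = 637.5 kN·m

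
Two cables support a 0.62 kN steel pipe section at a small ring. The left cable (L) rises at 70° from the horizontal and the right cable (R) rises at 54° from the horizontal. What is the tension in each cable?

ΣF_x = 0: −T_L·cos70° + T_R·cos54° = 0 → T_R = 0.581879·T_L.
ΣF_y = 0: T_L·sin70° + T_R·sin54° = 0.62.
Substitute: T_L·(0.939693 + 0.581879·0.809017) = 0.62 → T_L = 0.439578 ≈ 0.4396 kN.
Then T_R = 0.581879 × 0.439578 = 0.2558 kN.

T_L = 0.4396 kN, T_R = 0.2558 kN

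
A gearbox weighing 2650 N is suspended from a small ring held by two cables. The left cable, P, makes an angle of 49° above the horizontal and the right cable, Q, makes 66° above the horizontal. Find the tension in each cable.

ΣF_x = 0: −T_P·cos49° + T_Q·cos66° = 0 → T_Q = 1.61298·T_P.
ΣF_y = 0: T_P·sin49° + T_Q·sin66° = 2650.
Substitute: T_P·(0.75471 + 1.61298·0.913545) = 2650 → T_P = 1189.28 ≈ 1189 N.
Then T_Q = 1.61298 × 1189.28 = 1918 N.

T_P = 1189 N, T_Q = 1918 N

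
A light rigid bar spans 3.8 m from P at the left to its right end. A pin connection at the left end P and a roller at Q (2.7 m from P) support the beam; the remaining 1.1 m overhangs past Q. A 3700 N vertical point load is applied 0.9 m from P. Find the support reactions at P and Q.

P_x = 0, P_y = 2467 N, Q_y = 1233 N

Taking moments about P: Q_y·2.7 − 3700·0.9 = 0 → Q_y = 3330/2.7 = 1233.33 ≈ 1233 N.
ΣF_y = 0: P_y + 1233.33 − 3700 = 0 → P_y = 2467 N.
ΣF_x = 0: no horizontal applied forces, so P_x = 0.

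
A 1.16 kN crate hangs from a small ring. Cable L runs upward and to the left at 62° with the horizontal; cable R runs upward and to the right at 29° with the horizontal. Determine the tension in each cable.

T_L = 1.015 kN, T_R = 0.5447 kN

ΣF_x = 0: −T_L·cos62° + T_R·cos29° = 0 → T_R = 0.536772·T_L.
ΣF_y = 0: T_L·sin62° + T_R·sin29° = 1.16.
Substitute: T_L·(0.882948 + 0.536772·0.48481) = 1.16 → T_L = 1.01471 ≈ 1.015 kN.
Then T_R = 0.536772 × 1.01471 = 0.5447 kN.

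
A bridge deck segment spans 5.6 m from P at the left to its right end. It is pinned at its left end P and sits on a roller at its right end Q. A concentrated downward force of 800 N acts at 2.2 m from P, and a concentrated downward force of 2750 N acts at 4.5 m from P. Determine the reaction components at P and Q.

P_x = 0, P_y = 1026 N, Q_y = 2524 N

Moments about P: Q_y·5.6 − 800·2.2 − 2750·4.5 = 0 → Q_y = 14135/5.6 = 2524.11 ≈ 2524 N.
ΣF_y = 0: P_y + 2524.11 − 800 − 2750 = 0 → P_y = 1026 N.
ΣF_x = 0: no horizontal applied forces, so P_x = 0.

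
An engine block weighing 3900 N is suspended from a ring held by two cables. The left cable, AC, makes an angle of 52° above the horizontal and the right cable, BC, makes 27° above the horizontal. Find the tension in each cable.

ΣF_x = 0: −T_AC·cos52° + T_BC·cos27° = 0 → T_BC = 0.690973·T_AC.
ΣF_y = 0: T_AC·sin52° + T_BC·sin27° = 3900.
Substitute: T_AC·(0.788011 + 0.690973·0.45399) = 3900 → T_AC = 3539.96 ≈ 3540 N.
Then T_BC = 0.690973 × 3539.96 = 2446 N.

T_AC = 3540 N, T_BC = 2446 N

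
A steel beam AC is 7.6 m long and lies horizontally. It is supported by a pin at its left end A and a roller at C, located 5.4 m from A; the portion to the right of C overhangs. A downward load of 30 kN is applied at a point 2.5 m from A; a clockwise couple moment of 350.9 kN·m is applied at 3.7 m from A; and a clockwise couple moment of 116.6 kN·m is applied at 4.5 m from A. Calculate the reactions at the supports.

ΣM about A: C_y·5.4 − 30·2.5 − 350.9 − 116.6 = 0 → C_y = 542.5/5.4 = 100.463 ≈ 100.5 kN.
ΣF_y = 0: A_y + 100.463 − 30 = 0 → A_y = -70.46 kN.
ΣF_x = 0: no horizontal applied forces, so A_x = 0.

A_x = 0, A_y = -70.46 kN, C_y = 100.5 kN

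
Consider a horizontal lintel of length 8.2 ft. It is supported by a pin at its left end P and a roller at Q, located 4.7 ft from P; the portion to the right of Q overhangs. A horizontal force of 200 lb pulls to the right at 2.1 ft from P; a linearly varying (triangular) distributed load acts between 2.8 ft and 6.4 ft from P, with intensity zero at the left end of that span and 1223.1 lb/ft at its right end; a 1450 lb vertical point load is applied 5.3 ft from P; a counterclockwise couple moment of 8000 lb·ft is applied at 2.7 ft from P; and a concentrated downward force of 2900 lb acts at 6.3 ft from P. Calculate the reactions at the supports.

Resultant of the triangular load: ½ × 1223.1 × 3.6 = 2201.58 lb, acting at 5.2 ft from P (one-third of the span from the peak).
ΣM about P: Q_y·4.7 − (½·1223.1·3.6)·5.2 − 1450·5.3 + 8000 − 2900·6.3 = 0 → Q_y = 29403.216/4.7 = 6256 lb.
ΣF_y = 0: P_y + 6256 − ½·1223.1·3.6 − 1450 − 2900 = 0 → P_y = 295.6 lb.
ΣF_x = 0: P_x + 200 = 0 → P_x = -200.0 lb.

P_x = -200.0 lb, P_y = 295.6 lb, Q_y = 6256 lb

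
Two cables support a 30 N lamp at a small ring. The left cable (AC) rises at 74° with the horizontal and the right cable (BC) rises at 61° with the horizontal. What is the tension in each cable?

T_AC = 20.57 N, T_BC = 11.69 N

ΣF_x = 0: −T_AC·cos74° + T_BC·cos61° = 0 → T_BC = 0.568548·T_AC.
ΣF_y = 0: T_AC·sin74° + T_BC·sin61° = 30.
Substitute: T_AC·(0.961262 + 0.568548·0.87462) = 30 → T_AC = 20.5687 ≈ 20.57 N.
Then T_BC = 0.568548 × 20.5687 = 11.69 N.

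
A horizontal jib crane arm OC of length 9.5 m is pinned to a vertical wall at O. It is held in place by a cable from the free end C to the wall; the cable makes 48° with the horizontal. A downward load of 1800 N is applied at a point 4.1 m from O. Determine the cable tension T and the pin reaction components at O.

T = 1045 N, O_x = 699.5 N, O_y = 1023 N

ΣM about O: T·sin48°·9.5 − 1800·4.1 = 0 → T = 7380/(9.5·0.743145) = 1045.34 ≈ 1045 N.
ΣF_x = 0: O_x − T·cos48° = 0 → O_x = 1045.34 × 0.669131 = 699.5 N.
ΣF_y = 0: O_y + T·sin48° − 1800 = 0 → O_y = 1800 − 1045.34 × 0.743145 = 1023 N.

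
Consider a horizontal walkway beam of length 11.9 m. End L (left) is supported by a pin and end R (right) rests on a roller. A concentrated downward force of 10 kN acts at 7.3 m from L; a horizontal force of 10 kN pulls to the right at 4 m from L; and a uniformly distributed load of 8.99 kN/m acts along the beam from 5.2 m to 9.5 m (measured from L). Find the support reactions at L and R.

L_x = -10.00 kN, L_y = 18.65 kN, R_y = 30.01 kN

Resultant of the distributed load: 8.99 × 4.3 = 38.657 kN at 7.35 m from L.
Taking moments about L: R_y·11.9 − 10·7.3 − (8.99·4.3)·7.35 = 0 → R_y = 357.12895/11.9 = 30.0108 ≈ 30.01 kN.
ΣF_y = 0: L_y + 30.0108 − 10 − 8.99·4.3 = 0 → L_y = 18.65 kN.
ΣF_x = 0: L_x + 10 = 0 → L_x = -10.00 kN.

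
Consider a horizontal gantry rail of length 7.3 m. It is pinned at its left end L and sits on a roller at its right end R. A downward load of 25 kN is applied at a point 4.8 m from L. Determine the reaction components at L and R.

Taking moments about L: R_y·7.3 − 25·4.8 = 0 → R_y = 120/7.3 = 16.4384 ≈ 16.44 kN.
ΣF_y = 0: L_y + 16.4384 − 25 = 0 → L_y = 8.562 kN.
ΣF_x = 0: no horizontal applied forces, so L_x = 0.

L_x = 0, L_y = 8.562 kN, R_y = 16.44 kN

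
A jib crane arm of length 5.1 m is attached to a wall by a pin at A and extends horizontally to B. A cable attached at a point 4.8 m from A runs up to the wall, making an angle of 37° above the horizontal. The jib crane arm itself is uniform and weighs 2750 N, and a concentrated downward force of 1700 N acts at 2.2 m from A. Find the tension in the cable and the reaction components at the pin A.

ΣM about A: T·sin37°·4.8 − 2750·2.55 − 1700·2.2 = 0 → T = 10752.5/(4.8·0.601815) = 3722.25 ≈ 3722 N.
ΣF_x = 0: A_x − T·cos37° = 0 → A_x = 3722.25 × 0.798636 = 2973 N.
ΣF_y = 0: A_y + T·sin37° − 2750 − 1700 = 0 → A_y = 4450 − 3722.25 × 0.601815 = 2210 N.

T = 3722 N, A_x = 2973 N, A_y = 2210 N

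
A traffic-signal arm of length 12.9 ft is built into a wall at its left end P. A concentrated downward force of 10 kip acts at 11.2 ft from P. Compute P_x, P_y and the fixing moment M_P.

P_x = 0, P_y = 10.00 kip, M_P = 112.0 kip·ft

ΣF_x = 0: P_x = 0.
ΣF_y = 0: P_y − 10 = 0 → P_y = 10.00 kip.
ΣM about P: M_P − 10·11.2 = 0 → M_P = 112.0 kip·ft.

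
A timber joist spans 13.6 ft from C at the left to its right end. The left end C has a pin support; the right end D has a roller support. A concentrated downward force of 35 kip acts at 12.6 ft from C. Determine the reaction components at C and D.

C_x = 0, C_y = 2.574 kip, D_y = 32.43 kip

Moments about C: D_y·13.6 − 35·12.6 = 0 → D_y = 441/13.6 = 32.4265 ≈ 32.43 kip.
ΣF_y = 0: C_y + 32.4265 − 35 = 0 → C_y = 2.574 kip.
ΣF_x = 0: no horizontal applied forces, so C_x = 0.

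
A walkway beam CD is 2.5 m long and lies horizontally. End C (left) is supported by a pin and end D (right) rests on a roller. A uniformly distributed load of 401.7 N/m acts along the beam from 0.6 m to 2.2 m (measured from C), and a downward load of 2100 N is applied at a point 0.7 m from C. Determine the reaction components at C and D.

C_x = 0, C_y = 1795 N, D_y = 947.9 N

Resultant of the distributed load: 401.7 × 1.6 = 642.72 N at 1.4 m from C.
Moments about C: D_y·2.5 − (401.7·1.6)·1.4 − 2100·0.7 = 0 → D_y = 2369.808/2.5 = 947.923 ≈ 947.9 N.
ΣF_y = 0: C_y + 947.923 − 401.7·1.6 − 2100 = 0 → C_y = 1795 N.
ΣF_x = 0: no horizontal applied forces, so C_x = 0.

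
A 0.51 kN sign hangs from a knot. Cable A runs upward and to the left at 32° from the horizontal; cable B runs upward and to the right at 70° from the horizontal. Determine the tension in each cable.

T_A = 0.1783 kN, T_B = 0.4422 kN

ΣF_x = 0: −T_A·cos32° + T_B·cos70° = 0 → T_B = 2.47953·T_A.
ΣF_y = 0: T_A·sin32° + T_B·sin70° = 0.51.
Substitute: T_A·(0.529919 + 2.47953·0.939693) = 0.51 → T_A = 0.178327 ≈ 0.1783 kN.
Then T_B = 2.47953 × 0.178327 = 0.4422 kN.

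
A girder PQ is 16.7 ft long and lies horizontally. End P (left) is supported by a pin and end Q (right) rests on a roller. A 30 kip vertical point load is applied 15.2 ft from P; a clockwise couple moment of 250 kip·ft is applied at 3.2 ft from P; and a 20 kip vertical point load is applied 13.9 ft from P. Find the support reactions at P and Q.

P_x = 0, P_y = -8.922 kip, Q_y = 58.92 kip

Taking moments about P: Q_y·16.7 − 30·15.2 − 250 − 20·13.9 = 0 → Q_y = 984/16.7 = 58.9222 ≈ 58.92 kip.
ΣF_y = 0: P_y + 58.9222 − 30 − 20 = 0 → P_y = -8.922 kip.
ΣF_x = 0: no horizontal applied forces, so P_x = 0.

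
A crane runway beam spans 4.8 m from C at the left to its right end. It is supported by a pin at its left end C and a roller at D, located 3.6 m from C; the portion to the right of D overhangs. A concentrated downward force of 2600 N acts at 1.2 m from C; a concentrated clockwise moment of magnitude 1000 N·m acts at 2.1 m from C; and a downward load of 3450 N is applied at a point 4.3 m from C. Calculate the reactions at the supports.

Moments about C: D_y·3.6 − 2600·1.2 − 1000 − 3450·4.3 = 0 → D_y = 18955/3.6 = 5265.28 ≈ 5265 N.
ΣF_y = 0: C_y + 5265.28 − 2600 − 3450 = 0 → C_y = 784.7 N.
ΣF_x = 0: no horizontal applied forces, so C_x = 0.

C_x = 0, C_y = 784.7 N, D_y = 5265 N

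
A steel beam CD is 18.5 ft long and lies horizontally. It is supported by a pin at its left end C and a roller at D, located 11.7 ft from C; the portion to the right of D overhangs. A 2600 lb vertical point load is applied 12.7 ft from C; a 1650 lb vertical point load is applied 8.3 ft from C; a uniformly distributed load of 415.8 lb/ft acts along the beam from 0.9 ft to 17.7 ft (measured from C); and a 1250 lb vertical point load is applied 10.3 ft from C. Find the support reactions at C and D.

C_x = 0, C_y = 1840 lb, D_y = 10650 lb

Resultant of the distributed load: 415.8 × 16.8 = 6985.44 lb at 9.3 ft from C.
Taking moments about C: D_y·11.7 − 2600·12.7 − 1650·8.3 − (415.8·16.8)·9.3 − 1250·10.3 = 0 → D_y = 124554.592/11.7 = 10645.7 ≈ 10650 lb.
ΣF_y = 0: C_y + 10645.7 − 2600 − 1650 − 415.8·16.8 − 1250 = 0 → C_y = 1840 lb.
ΣF_x = 0: no horizontal applied forces, so C_x = 0.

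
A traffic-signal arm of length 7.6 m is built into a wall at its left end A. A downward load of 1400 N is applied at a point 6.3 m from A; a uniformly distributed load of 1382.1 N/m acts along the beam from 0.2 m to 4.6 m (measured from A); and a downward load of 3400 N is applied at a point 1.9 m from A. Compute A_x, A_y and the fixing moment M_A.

Resultant of the distributed load: 1382.1 × 4.4 = 6081.24 N at 2.4 m from A.
ΣF_x = 0: A_x = 0.
ΣF_y = 0: A_y − 1400 − 1382.1·4.4 − 3400 = 0 → A_y = 10880 N.
ΣM about A: M_A − 1400·6.3 − (1382.1·4.4)·2.4 − 3400·1.9 = 0 → M_A = 29870 N·m.

A_x = 0, A_y = 10880 N, M_A = 29870 N·m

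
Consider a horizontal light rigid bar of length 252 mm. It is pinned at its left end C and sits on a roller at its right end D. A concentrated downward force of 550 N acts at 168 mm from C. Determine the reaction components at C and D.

Taking moments about C: D_y·252 − 550·168 = 0 → D_y = 92400/252 = 366.667 ≈ 366.7 N.
ΣF_y = 0: C_y + 366.667 − 550 = 0 → C_y = 183.3 N.
ΣF_x = 0: no horizontal applied forces, so C_x = 0.

C_x = 0, C_y = 183.3 N, D_y = 366.7 N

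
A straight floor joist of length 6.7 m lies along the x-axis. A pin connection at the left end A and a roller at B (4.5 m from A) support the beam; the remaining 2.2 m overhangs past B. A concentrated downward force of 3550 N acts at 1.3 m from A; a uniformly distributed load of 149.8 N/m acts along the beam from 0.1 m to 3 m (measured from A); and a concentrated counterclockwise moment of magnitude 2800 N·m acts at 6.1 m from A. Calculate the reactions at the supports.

A_x = 0, A_y = 3431 N, B_y = 553.0 N

Resultant of the distributed load: 149.8 × 2.9 = 434.42 N at 1.55 m from A.
Moments about A: B_y·4.5 − 3550·1.3 − (149.8·2.9)·1.55 + 2800 = 0 → B_y = 2488.351/4.5 = 552.967 ≈ 553.0 N.
ΣF_y = 0: A_y + 552.967 − 3550 − 149.8·2.9 = 0 → A_y = 3431 N.
ΣF_x = 0: no horizontal applied forces, so A_x = 0.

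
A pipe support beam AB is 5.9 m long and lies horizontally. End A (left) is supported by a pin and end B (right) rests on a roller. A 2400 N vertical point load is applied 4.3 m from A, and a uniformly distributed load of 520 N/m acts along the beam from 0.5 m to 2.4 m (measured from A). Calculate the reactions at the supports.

A_x = 0, A_y = 1396 N, B_y = 1992 N

Resultant of the distributed load: 520 × 1.9 = 988 N at 1.45 m from A.
Moments about A: B_y·5.9 − 2400·4.3 − (520·1.9)·1.45 = 0 → B_y = 11752.6/5.9 = 1991.97 ≈ 1992 N.
ΣF_y = 0: A_y + 1991.97 − 2400 − 520·1.9 = 0 → A_y = 1396 N.
ΣF_x = 0: no horizontal applied forces, so A_x = 0.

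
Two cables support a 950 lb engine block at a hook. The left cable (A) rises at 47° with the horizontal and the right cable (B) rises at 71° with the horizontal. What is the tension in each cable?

T_A = 350.3 lb, T_B = 733.8 lb

ΣF_x = 0: −T_A·cos47° + T_B·cos71° = 0 → T_B = 2.09479·T_A.
ΣF_y = 0: T_A·sin47° + T_B·sin71° = 950.
Substitute: T_A·(0.731354 + 2.09479·0.945519) = 950 → T_A = 350.293 ≈ 350.3 lb.
Then T_B = 2.09479 × 350.293 = 733.8 lb.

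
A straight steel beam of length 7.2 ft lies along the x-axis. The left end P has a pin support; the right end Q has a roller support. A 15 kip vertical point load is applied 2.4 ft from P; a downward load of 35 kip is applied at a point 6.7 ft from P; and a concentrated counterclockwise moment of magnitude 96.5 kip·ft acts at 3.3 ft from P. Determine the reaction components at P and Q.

Moments about P: Q_y·7.2 − 15·2.4 − 35·6.7 + 96.5 = 0 → Q_y = 174/7.2 = 24.1667 ≈ 24.17 kip.
ΣF_y = 0: P_y + 24.1667 − 15 − 35 = 0 → P_y = 25.83 kip.
ΣF_x = 0: no horizontal applied forces, so P_x = 0.

P_x = 0, P_y = 25.83 kip, Q_y = 24.17 kip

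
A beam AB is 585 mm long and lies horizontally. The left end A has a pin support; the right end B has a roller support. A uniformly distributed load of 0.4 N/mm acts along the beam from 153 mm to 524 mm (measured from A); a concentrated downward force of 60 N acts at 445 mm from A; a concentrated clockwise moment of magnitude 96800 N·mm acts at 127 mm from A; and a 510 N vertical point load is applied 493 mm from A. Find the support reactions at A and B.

Resultant of the distributed load: 0.4 × 371 = 148.4 N at 338.5 mm from A.
Moments about A: B_y·585 − (0.4·371)·338.5 − 60·445 − 96800 − 510·493 = 0 → B_y = 425163.4/585 = 726.775 ≈ 726.8 N.
ΣF_y = 0: A_y + 726.775 − 0.4·371 − 60 − 510 = 0 → A_y = -8.375 N.
ΣF_x = 0: no horizontal applied forces, so A_x = 0.

A_x = 0, A_y = -8.375 N, B_y = 726.8 N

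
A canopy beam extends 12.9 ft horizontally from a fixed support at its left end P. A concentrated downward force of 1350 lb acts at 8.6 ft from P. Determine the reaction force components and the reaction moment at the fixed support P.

ΣF_x = 0: P_x = 0.
ΣF_y = 0: P_y − 1350 = 0 → P_y = 1350 lb.
ΣM about P: M_P − 1350·8.6 = 0 → M_P = 11610 lb·ft.

P_x = 0, P_y = 1350 lb, M_P = 11610 lb·ft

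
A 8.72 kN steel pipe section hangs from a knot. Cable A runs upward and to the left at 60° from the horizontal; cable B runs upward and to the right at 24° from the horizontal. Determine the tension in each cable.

ΣF_x = 0: −T_A·cos60° + T_B·cos24° = 0 → T_B = 0.547318·T_A.
ΣF_y = 0: T_A·sin60° + T_B·sin24° = 8.72.
Substitute: T_A·(0.866025 + 0.547318·0.406737) = 8.72 → T_A = 8.010 kN.
Then T_B = 0.547318 × 8.01 = 4.384 kN.

T_A = 8.010 kN, T_B = 4.384 kN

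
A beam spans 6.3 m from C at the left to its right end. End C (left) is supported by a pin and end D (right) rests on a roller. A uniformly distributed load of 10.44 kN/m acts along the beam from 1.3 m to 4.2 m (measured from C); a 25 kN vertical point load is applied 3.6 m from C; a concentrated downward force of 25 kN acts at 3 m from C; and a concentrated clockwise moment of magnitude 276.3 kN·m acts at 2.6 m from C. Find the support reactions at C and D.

C_x = 0, C_y = -2.987 kN, D_y = 83.26 kN

Resultant of the distributed load: 10.44 × 2.9 = 30.276 kN at 2.75 m from C.
Moments about C: D_y·6.3 − (10.44·2.9)·2.75 − 25·3.6 − 25·3 − 276.3 = 0 → D_y = 524.559/6.3 = 83.2633 ≈ 83.26 kN.
ΣF_y = 0: C_y + 83.2633 − 10.44·2.9 − 25 − 25 = 0 → C_y = -2.987 kN.
ΣF_x = 0: no horizontal applied forces, so C_x = 0.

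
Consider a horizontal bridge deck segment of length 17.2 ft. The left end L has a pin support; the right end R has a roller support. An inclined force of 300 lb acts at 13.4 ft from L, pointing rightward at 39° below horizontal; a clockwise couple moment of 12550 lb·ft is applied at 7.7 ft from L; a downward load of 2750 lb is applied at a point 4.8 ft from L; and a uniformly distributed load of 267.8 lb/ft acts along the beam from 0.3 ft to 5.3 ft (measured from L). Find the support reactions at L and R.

L_x = -233.1 lb, L_y = 2416 lb, R_y = 1862 lb

Resultant of the distributed load: 267.8 × 5 = 1339 lb at 2.8 ft from L.
Taking moments about L: R_y·17.2 − 300·sin39°·13.4 − 12550 − 2750·4.8 − (267.8·5)·2.8 = 0 → R_y = 32029.1/17.2 = 1862.16 ≈ 1862 lb.
ΣF_y = 0: L_y + 1862.16 − 300·sin39° − 2750 − 267.8·5 = 0 → L_y = 2416 lb.
ΣF_x = 0: L_x + 300·cos39° = 0 → L_x = -233.1 lb.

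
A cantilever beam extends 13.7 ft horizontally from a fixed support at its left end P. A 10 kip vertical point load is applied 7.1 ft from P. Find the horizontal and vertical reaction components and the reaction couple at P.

ΣF_x = 0: P_x = 0.
ΣF_y = 0: P_y − 10 = 0 → P_y = 10.00 kip.
ΣM about P: M_P − 10·7.1 = 0 → M_P = 71.00 kip·ft.

P_x = 0, P_y = 10.00 kip, M_P = 71.00 kip·ft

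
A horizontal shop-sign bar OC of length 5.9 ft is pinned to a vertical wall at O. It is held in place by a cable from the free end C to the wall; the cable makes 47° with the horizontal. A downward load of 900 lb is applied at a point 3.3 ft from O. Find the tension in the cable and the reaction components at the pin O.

ΣM about O: T·sin47°·5.9 − 900·3.3 = 0 → T = 2970/(5.9·0.731354) = 688.298 ≈ 688.3 lb.
ΣF_x = 0: O_x − T·cos47° = 0 → O_x = 688.298 × 0.681998 = 469.4 lb.
ΣF_y = 0: O_y + T·sin47° − 900 = 0 → O_y = 900 − 688.298 × 0.731354 = 396.6 lb.

T = 688.3 lb, O_x = 469.4 lb, O_y = 396.6 lb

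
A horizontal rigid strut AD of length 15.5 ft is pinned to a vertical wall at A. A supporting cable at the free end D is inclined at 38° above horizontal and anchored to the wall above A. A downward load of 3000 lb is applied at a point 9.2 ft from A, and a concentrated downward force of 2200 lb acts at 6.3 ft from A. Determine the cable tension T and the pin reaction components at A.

T = 4345 lb, A_x = 3424 lb, A_y = 2525 lb

ΣM about A: T·sin38°·15.5 − 3000·9.2 − 2200·6.3 = 0 → T = 41460/(15.5·0.615661) = 4344.66 ≈ 4345 lb.
ΣF_x = 0: A_x − T·cos38° = 0 → A_x = 4344.66 × 0.788011 = 3424 lb.
ΣF_y = 0: A_y + T·sin38° − 3000 − 2200 = 0 → A_y = 5200 − 4344.66 × 0.615661 = 2525 lb.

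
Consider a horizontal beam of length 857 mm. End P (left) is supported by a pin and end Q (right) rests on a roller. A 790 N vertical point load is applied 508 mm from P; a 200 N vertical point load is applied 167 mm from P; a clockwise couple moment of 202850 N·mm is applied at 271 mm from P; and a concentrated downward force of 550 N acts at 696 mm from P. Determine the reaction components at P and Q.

Taking moments about P: Q_y·857 − 790·508 − 200·167 − 202850 − 550·696 = 0 → Q_y = 1020370/857 = 1190.63 ≈ 1191 N.
ΣF_y = 0: P_y + 1190.63 − 790 − 200 − 550 = 0 → P_y = 349.4 N.
ΣF_x = 0: no horizontal applied forces, so P_x = 0.

P_x = 0, P_y = 349.4 N, Q_y = 1191 N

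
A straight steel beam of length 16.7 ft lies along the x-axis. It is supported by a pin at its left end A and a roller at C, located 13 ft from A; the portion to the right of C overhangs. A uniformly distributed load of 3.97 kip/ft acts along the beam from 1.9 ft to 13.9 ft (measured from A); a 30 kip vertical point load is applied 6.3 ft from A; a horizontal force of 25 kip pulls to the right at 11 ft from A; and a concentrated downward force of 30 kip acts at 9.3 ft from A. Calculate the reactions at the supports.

Resultant of the distributed load: 3.97 × 12 = 47.64 kip at 7.9 ft from A.
Taking moments about A: C_y·13 − (3.97·12)·7.9 − 30·6.3 − 30·9.3 = 0 → C_y = 844.356/13 = 64.9505 ≈ 64.95 kip.
ΣF_y = 0: A_y + 64.9505 − 3.97·12 − 30 − 30 = 0 → A_y = 42.69 kip.
ΣF_x = 0: A_x + 25 = 0 → A_x = -25.00 kip.

A_x = -25.00 kip, A_y = 42.69 kip, C_y = 64.95 kip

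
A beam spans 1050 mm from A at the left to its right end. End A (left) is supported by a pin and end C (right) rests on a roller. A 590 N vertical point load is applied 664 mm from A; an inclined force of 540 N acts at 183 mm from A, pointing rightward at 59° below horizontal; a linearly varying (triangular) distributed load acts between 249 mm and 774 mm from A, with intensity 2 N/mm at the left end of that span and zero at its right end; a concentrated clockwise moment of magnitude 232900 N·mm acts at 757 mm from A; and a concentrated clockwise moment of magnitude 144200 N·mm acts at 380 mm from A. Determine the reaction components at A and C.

Resultant of the triangular load: ½ × 2 × 525 = 525 N, acting at 424 mm from A (one-third of the span from the peak).
ΣM about A: C_y·1050 − 590·664 − 540·sin59°·183 − (½·2·525)·424 − 232900 − 144200 = 0 → C_y = 1076170/1050 = 1024.92 ≈ 1025 N.
ΣF_y = 0: A_y + 1024.92 − 590 − 540·sin59° − ½·2·525 = 0 → A_y = 553.0 N.
ΣF_x = 0: A_x + 540·cos59° = 0 → A_x = -278.1 N.

A_x = -278.1 N, A_y = 553.0 N, C_y = 1025 N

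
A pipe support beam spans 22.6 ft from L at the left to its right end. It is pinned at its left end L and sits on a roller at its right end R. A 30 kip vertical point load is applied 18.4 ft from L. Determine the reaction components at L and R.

Taking moments about L: R_y·22.6 − 30·18.4 = 0 → R_y = 552/22.6 = 24.4248 ≈ 24.42 kip.
ΣF_y = 0: L_y + 24.4248 − 30 = 0 → L_y = 5.575 kip.
ΣF_x = 0: no horizontal applied forces, so L_x = 0.

L_x = 0, L_y = 5.575 kip, R_y = 24.42 kip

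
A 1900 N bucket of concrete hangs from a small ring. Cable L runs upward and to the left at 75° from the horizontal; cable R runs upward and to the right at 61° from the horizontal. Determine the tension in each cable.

T_L = 1326 N, T_R = 707.9 N

ΣF_x = 0: −T_L·cos75° + T_R·cos61° = 0 → T_R = 0.533857·T_L.
ΣF_y = 0: T_L·sin75° + T_R·sin61° = 1900.
Substitute: T_L·(0.965926 + 0.533857·0.87462) = 1900 → T_L = 1326.03 ≈ 1326 N.
Then T_R = 0.533857 × 1326.03 = 707.9 N.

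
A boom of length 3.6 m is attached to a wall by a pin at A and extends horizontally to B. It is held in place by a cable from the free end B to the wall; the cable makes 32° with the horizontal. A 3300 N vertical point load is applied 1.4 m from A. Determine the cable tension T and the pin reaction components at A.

T = 2422 N, A_x = 2054 N, A_y = 2017 N

ΣM about A: T·sin32°·3.6 − 3300·1.4 = 0 → T = 4620/(3.6·0.529919) = 2421.75 ≈ 2422 N.
ΣF_x = 0: A_x − T·cos32° = 0 → A_x = 2421.75 × 0.848048 = 2054 N.
ΣF_y = 0: A_y + T·sin32° − 3300 = 0 → A_y = 3300 − 2421.75 × 0.529919 = 2017 N.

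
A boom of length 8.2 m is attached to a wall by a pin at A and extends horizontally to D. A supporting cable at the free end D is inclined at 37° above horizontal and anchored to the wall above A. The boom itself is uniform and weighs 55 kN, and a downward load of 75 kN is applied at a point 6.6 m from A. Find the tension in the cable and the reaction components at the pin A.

T = 146.0 kN, A_x = 116.6 kN, A_y = 42.13 kN

ΣM about A: T·sin37°·8.2 − 55·4.1 − 75·6.6 = 0 → T = 720.5/(8.2·0.601815) = 146.001 ≈ 146.0 kN.
ΣF_x = 0: A_x − T·cos37° = 0 → A_x = 146.001 × 0.798636 = 116.6 kN.
ΣF_y = 0: A_y + T·sin37° − 55 − 75 = 0 → A_y = 130 − 146.001 × 0.601815 = 42.13 kN.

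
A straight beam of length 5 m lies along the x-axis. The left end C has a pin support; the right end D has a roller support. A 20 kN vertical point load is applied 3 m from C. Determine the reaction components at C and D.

C_x = 0, C_y = 8.000 kN, D_y = 12.00 kN

Taking moments about C: D_y·5 − 20·3 = 0 → D_y = 60/5 = 12.00 kN.
ΣF_y = 0: C_y + 12 − 20 = 0 → C_y = 8.000 kN.
ΣF_x = 0: no horizontal applied forces, so C_x = 0.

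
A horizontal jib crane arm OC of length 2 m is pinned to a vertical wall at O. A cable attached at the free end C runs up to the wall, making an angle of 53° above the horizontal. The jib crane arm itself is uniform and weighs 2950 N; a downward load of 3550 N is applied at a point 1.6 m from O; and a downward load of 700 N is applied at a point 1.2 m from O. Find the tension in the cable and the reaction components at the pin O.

ΣM about O: T·sin53°·2 − 2950·1 − 3550·1.6 − 700·1.2 = 0 → T = 9470/(2·0.798636) = 5928.86 ≈ 5929 N.
ΣF_x = 0: O_x − T·cos53° = 0 → O_x = 5928.86 × 0.601815 = 3568 N.
ΣF_y = 0: O_y + T·sin53° − 2950 − 3550 − 700 = 0 → O_y = 7200 − 5928.86 × 0.798636 = 2465 N.

T = 5929 N, O_x = 3568 N, O_y = 2465 N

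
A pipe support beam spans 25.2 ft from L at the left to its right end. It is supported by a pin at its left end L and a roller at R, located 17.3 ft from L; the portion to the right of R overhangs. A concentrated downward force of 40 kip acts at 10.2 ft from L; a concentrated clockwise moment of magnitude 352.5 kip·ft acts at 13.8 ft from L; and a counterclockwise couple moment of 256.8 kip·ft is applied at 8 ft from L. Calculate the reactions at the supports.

Taking moments about L: R_y·17.3 − 40·10.2 − 352.5 + 256.8 = 0 → R_y = 503.7/17.3 = 29.1156 ≈ 29.12 kip.
ΣF_y = 0: L_y + 29.1156 − 40 = 0 → L_y = 10.88 kip.
ΣF_x = 0: no horizontal applied forces, so L_x = 0.

L_x = 0, L_y = 10.88 kip, R_y = 29.12 kip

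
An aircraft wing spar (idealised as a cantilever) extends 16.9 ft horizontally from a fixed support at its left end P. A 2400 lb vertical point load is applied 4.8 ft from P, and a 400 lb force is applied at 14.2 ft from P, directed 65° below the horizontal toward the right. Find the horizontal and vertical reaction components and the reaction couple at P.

ΣF_x = 0: P_x + 400·cos65° = 0 → P_x = -169.0 lb.
ΣF_y = 0: P_y − 2400 − 400·sin65° = 0 → P_y = 2763 lb.
ΣM about P: M_P − 2400·4.8 − 400·sin65°·14.2 = 0 → M_P = 16670 lb·ft.

P_x = -169.0 lb, P_y = 2763 lb, M_P = 16670 lb·ft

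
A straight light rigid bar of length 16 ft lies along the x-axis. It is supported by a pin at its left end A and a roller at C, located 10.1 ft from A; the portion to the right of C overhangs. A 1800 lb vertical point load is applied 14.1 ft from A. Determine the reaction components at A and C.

Moments about A: C_y·10.1 − 1800·14.1 = 0 → C_y = 25380/10.1 = 2512.87 ≈ 2513 lb.
ΣF_y = 0: A_y + 2512.87 − 1800 = 0 → A_y = -712.9 lb.
ΣF_x = 0: no horizontal applied forces, so A_x = 0.

A_x = 0, A_y = -712.9 lb, C_y = 2513 lb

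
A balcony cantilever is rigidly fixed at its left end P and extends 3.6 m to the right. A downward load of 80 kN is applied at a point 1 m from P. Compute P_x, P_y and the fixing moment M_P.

P_x = 0, P_y = 80.00 kN, M_P = 80.00 kN·m

ΣF_x = 0: P_x = 0.
ΣF_y = 0: P_y − 80 = 0 → P_y = 80.00 kN.
ΣM about P: M_P − 80·1 = 0 → M_P = 80.00 kN·m.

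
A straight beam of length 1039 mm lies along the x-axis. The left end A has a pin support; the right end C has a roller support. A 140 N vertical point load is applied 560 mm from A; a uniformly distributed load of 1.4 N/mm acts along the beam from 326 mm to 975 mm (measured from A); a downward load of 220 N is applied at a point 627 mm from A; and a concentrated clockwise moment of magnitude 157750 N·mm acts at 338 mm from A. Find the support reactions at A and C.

A_x = 0, A_y = 339.7 N, C_y = 928.9 N

Resultant of the distributed load: 1.4 × 649 = 908.6 N at 650.5 mm from A.
Moments about A: C_y·1039 − 140·560 − (1.4·649)·650.5 − 220·627 − 157750 = 0 → C_y = 965134.3/1039 = 928.907 ≈ 928.9 N.
ΣF_y = 0: A_y + 928.907 − 140 − 1.4·649 − 220 = 0 → A_y = 339.7 N.
ΣF_x = 0: no horizontal applied forces, so A_x = 0.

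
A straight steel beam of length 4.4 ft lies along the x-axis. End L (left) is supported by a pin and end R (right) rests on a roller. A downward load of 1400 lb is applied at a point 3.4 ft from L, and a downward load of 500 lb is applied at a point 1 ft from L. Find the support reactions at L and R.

Taking moments about L: R_y·4.4 − 1400·3.4 − 500·1 = 0 → R_y = 5260/4.4 = 1195.45 ≈ 1195 lb.
ΣF_y = 0: L_y + 1195.45 − 1400 − 500 = 0 → L_y = 704.5 lb.
ΣF_x = 0: no horizontal applied forces, so L_x = 0.

L_x = 0, L_y = 704.5 lb, R_y = 1195 lb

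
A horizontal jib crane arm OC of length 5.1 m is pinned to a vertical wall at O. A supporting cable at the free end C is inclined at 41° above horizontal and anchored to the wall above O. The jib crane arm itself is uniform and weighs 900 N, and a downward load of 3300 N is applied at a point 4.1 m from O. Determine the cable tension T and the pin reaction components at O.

T = 4730 N, O_x = 3570 N, O_y = 1097 N

ΣM about O: T·sin41°·5.1 − 900·2.55 − 3300·4.1 = 0 → T = 15825/(5.1·0.656059) = 4729.67 ≈ 4730 N.
ΣF_x = 0: O_x − T·cos41° = 0 → O_x = 4729.67 × 0.75471 = 3570 N.
ΣF_y = 0: O_y + T·sin41° − 900 − 3300 = 0 → O_y = 4200 − 4729.67 × 0.656059 = 1097 N.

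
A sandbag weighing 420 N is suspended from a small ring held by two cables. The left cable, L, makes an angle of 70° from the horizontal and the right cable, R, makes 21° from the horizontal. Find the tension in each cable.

ΣF_x = 0: −T_L·cos70° + T_R·cos21° = 0 → T_R = 0.366353·T_L.
ΣF_y = 0: T_L·sin70° + T_R·sin21° = 420.
Substitute: T_L·(0.939693 + 0.366353·0.358368) = 420 → T_L = 392.163 ≈ 392.2 N.
Then T_R = 0.366353 × 392.163 = 143.7 N.

T_L = 392.2 N, T_R = 143.7 N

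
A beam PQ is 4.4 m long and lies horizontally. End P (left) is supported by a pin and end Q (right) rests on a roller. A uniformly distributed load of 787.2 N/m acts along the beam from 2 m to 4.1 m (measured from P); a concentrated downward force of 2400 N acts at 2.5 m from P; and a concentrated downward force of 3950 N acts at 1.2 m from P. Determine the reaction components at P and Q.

Resultant of the distributed load: 787.2 × 2.1 = 1653.12 N at 3.05 m from P.
Moments about P: Q_y·4.4 − (787.2·2.1)·3.05 − 2400·2.5 − 3950·1.2 = 0 → Q_y = 15782.016/4.4 = 3586.82 ≈ 3587 N.
ΣF_y = 0: P_y + 3586.82 − 787.2·2.1 − 2400 − 3950 = 0 → P_y = 4416 N.
ΣF_x = 0: no horizontal applied forces, so P_x = 0.

P_x = 0, P_y = 4416 N, Q_y = 3587 N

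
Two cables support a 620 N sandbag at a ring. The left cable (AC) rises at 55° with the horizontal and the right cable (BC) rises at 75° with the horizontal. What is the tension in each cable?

ΣF_x = 0: −T_AC·cos55° + T_BC·cos75° = 0 → T_BC = 2.21613·T_AC.
ΣF_y = 0: T_AC·sin55° + T_BC·sin75° = 620.
Substitute: T_AC·(0.819152 + 2.21613·0.965926) = 620 → T_AC = 209.476 ≈ 209.5 N.
Then T_BC = 2.21613 × 209.476 = 464.2 N.

T_AC = 209.5 N, T_BC = 464.2 N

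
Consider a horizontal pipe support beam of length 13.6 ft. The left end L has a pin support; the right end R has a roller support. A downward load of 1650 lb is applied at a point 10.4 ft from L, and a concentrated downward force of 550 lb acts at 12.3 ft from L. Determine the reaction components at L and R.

L_x = 0, L_y = 440.8 lb, R_y = 1759 lb

Taking moments about L: R_y·13.6 − 1650·10.4 − 550·12.3 = 0 → R_y = 23925/13.6 = 1759.19 ≈ 1759 lb.
ΣF_y = 0: L_y + 1759.19 − 1650 − 550 = 0 → L_y = 440.8 lb.
ΣF_x = 0: no horizontal applied forces, so L_x = 0.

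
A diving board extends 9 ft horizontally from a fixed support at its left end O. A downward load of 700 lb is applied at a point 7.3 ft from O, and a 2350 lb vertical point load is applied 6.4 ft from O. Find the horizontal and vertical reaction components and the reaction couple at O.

ΣF_x = 0: O_x = 0.
ΣF_y = 0: O_y − 700 − 2350 = 0 → O_y = 3050 lb.
ΣM about O: M_O − 700·7.3 − 2350·6.4 = 0 → M_O = 20150 lb·ft.

O_x = 0, O_y = 3050 lb, M_O = 20150 lb·ft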